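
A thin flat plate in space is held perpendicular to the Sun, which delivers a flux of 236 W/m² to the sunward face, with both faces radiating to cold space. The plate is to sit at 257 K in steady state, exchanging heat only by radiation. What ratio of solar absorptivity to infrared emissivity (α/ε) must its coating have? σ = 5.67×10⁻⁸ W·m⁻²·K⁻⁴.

Balance: αS·A = εσ·2A·T⁴ ⇒ α/ε = 2σT⁴/S.
α/ε = 2·5.67×10⁻⁸·(257)⁴/236 = 2·5.67×10⁻⁸·4.362×10⁹/236.

α/ε ≈ 2.10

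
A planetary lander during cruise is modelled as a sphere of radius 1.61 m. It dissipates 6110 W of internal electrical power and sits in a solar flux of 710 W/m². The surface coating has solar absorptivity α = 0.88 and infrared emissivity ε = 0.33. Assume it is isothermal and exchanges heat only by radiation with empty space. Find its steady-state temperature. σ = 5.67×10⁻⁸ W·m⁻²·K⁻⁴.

T ≈ 368 K

At steady state, absorbed solar power + internal power = radiated power.
Absorbed: α·S·A_cross = 0.88·710·8.143 = 5088 W (cross-section πr²).
Total input = 5088 + 6110 = 11200 W.
Radiated: εσ·A_surf·T⁴ with A_surf = 4πr² = 32.57 m².
T⁴ = 11200/(0.33·5.67×10⁻⁸·32.57) = 1.837×10¹⁰ K⁴.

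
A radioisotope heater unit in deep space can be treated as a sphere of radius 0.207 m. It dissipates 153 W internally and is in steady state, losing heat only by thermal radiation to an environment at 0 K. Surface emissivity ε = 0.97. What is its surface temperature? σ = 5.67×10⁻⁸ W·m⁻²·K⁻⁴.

Steady state: internal power = radiated power, P = εσA T⁴.
Radiating area A = 4πr² = 0.5385 m².
T⁴ = P/(εσA) = 153/(0.97·5.67×10⁻⁸·0.5385) = 5.166×10⁹ K⁴.
T = (5.166×10⁹)^(1/4).

T ≈ 268 K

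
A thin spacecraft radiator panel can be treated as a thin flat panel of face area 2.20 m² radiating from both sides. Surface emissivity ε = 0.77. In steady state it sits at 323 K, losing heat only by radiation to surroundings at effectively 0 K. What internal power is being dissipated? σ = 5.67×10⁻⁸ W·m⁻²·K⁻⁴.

P ≈ 2090 W

Steady state: P = εσA T⁴.
A = 2·2.20 = 4.400 m²; T⁴ = (323)⁴ = 1.088×10¹⁰ K⁴.
P = 0.77 × 5.67×10⁻⁸ × 4.400 × 1.088×10¹⁰.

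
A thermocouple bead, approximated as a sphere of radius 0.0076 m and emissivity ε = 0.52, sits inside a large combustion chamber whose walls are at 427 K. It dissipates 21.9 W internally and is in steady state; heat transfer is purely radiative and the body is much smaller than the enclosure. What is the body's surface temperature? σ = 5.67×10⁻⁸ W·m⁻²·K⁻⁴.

T ≈ 1010 K

For a small grey body in a large enclosure, net radiated power = εσA(T⁴ − T_w⁴).
Steady state: P = εσA(T⁴ − T_w⁴) with A = 4πr² = 7.258×10⁻⁴ m².
T⁴ = P/(εσA) + T_w⁴ = 21.9/(0.52·5.67×10⁻⁸·7.258×10⁻⁴) + (427)⁴
    = 1.023×10¹² + 3.324×10¹⁰ = 1.057×10¹² K⁴.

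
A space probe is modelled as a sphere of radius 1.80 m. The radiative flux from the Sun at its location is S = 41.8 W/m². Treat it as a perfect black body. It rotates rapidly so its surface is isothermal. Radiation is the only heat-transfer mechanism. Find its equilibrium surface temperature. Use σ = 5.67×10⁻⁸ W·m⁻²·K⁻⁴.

T ≈ 117 K

At equilibrium, absorbed power = emitted power.
Absorbing cross-section = πr² = 10.18 m²; emitting surface = 4πr² = 40.72 m² (ratio 4).
S·A_cross = εσ·A_surf·T⁴  ⇒  T⁴ = S/(4σ).
T⁴ = 1.00·41.8/(4·5.67×10⁻⁸) = 1.843×10⁸ K⁴.
T = (1.843×10⁸)^(1/4).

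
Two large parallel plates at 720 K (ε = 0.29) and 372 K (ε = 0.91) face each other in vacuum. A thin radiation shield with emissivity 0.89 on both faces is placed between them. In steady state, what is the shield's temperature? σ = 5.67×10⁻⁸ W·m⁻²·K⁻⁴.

T_s ≈ 536 K

In steady state the net flux on the hot side equals that on the cold side.
σ(T₁⁴−T_s⁴)/D₁ = σ(T_s⁴−T₂⁴)/D₂, with D₁ = 1/ε₁+1/ε_s−1 = 3.572, D₂ = 1/ε_s+1/ε₂−1 = 1.222.
Solve for T_s⁴: T_s⁴ = (D₂·T₁⁴ + D₁·T₂⁴)/(D₁+D₂) = 8.279×10¹⁰ K⁴.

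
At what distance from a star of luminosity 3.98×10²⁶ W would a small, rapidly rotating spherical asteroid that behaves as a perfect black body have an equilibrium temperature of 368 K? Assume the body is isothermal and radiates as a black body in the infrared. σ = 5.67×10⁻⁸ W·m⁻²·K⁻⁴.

d ≈ 8.73×10¹⁰ m

For an isothermal black-emitting sphere, (1−a)S·πr² = σ·4πr²·T⁴ ⇒ S = 4σT⁴/(1−a).
S = 4·5.67×10⁻⁸·(368)⁴/1.00 = 4159 W/m².
Flux falls as S = L/(4πd²), so d = √(L/(4πS)) = √(3.98×10²⁶/(4π·4159)).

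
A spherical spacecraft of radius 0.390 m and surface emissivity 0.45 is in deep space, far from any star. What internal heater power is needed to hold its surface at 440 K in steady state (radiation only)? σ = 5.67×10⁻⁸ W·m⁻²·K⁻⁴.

P = εσ·4πr²·T⁴.
4πr² = 1.911 m²; T⁴ = 3.748×10¹⁰ K⁴.
P = 0.45·5.67×10⁻⁸·1.911·3.748×10¹⁰.

P ≈ 1830 W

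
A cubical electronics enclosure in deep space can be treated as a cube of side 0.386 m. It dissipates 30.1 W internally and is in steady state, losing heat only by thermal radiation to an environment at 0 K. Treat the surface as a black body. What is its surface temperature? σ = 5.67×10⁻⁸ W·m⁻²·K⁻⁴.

T ≈ 156 K

Steady state: internal power = radiated power, P = εσA T⁴.
Radiating area A = 6L² = 0.8940 m².
T⁴ = P/(εσA) = 30.1/(1.0·5.67×10⁻⁸·0.8940) = 5.938×10⁸ K⁴.
T = (5.938×10⁸)^(1/4).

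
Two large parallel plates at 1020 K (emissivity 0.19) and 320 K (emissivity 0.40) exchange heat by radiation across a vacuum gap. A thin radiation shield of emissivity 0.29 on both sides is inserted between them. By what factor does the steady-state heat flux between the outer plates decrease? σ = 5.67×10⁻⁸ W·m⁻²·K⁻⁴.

Without shield: q₀ = σΔ(T⁴)/(1/ε₁+1/ε₂−1) with denominator 6.763.
With shield the two gaps are in series; the resistances add: (1/ε₁+1/ε_s−1)+(1/ε_s+1/ε₂−1) = 7.711+4.948 = 12.66.
Heat-flux ratio q₀/q = 12.66/6.763.

factor ≈ 1.87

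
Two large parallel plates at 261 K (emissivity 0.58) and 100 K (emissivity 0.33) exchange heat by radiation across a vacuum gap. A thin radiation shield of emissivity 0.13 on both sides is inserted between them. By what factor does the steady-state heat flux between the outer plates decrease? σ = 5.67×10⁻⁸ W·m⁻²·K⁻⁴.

Without shield: q₀ = σΔ(T⁴)/(1/ε₁+1/ε₂−1) with denominator 3.754.
With shield the two gaps are in series; the resistances add: (1/ε₁+1/ε_s−1)+(1/ε_s+1/ε₂−1) = 8.416+9.723 = 18.14.
Heat-flux ratio q₀/q = 18.14/3.754.

factor ≈ 4.83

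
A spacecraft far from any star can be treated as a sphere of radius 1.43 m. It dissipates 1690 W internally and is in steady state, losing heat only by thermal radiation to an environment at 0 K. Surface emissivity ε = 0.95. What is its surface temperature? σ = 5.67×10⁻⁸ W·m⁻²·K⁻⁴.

T ≈ 187 K

Steady state: internal power = radiated power, P = εσA T⁴.
Radiating area A = 4πr² = 25.70 m².
T⁴ = P/(εσA) = 1690/(0.95·5.67×10⁻⁸·25.70) = 1.221×10⁹ K⁴.
T = (1.221×10⁹)^(1/4).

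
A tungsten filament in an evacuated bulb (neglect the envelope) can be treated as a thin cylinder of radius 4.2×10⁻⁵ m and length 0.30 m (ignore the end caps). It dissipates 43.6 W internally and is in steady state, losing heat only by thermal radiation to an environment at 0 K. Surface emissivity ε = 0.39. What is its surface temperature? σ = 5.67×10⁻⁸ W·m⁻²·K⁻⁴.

T ≈ 2230 K

Steady state: internal power = radiated power, P = εσA T⁴.
Radiating area A = 2πrL = 7.917×10⁻⁵ m².
T⁴ = P/(εσA) = 43.6/(0.39·5.67×10⁻⁸·7.917×10⁻⁵) = 2.491×10¹³ K⁴.
T = (2.491×10¹³)^(1/4).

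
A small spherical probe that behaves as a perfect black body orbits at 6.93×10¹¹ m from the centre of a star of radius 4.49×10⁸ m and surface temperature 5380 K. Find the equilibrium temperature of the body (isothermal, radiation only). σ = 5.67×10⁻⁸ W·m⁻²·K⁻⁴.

The star's surface emits σT_*⁴; at distance d the flux is S = σT_*⁴(R_*/d)².
S = 5.67×10⁻⁸·(5380)⁴·(4.49×10⁸/6.93×10¹¹)² = 19.94 W/m².
For an isothermal sphere T⁴ = (1−a)S/(4σ) = 8.792×10⁷ K⁴.

T ≈ 96.8 K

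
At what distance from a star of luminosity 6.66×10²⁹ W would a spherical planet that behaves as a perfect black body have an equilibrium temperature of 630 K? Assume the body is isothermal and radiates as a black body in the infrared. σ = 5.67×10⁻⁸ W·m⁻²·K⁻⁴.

d ≈ 1.22×10¹² m

For an isothermal black-emitting sphere, (1−a)S·πr² = σ·4πr²·T⁴ ⇒ S = 4σT⁴/(1−a).
S = 4·5.67×10⁻⁸·(630)⁴/1.00 = 35730 W/m².
Flux falls as S = L/(4πd²), so d = √(L/(4πS)) = √(6.66×10²⁹/(4π·35730)).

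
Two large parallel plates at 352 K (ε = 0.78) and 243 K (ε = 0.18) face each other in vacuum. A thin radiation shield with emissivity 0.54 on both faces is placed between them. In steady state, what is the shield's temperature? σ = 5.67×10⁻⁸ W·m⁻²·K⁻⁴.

In steady state the net flux on the hot side equals that on the cold side.
σ(T₁⁴−T_s⁴)/D₁ = σ(T_s⁴−T₂⁴)/D₂, with D₁ = 1/ε₁+1/ε_s−1 = 2.134, D₂ = 1/ε_s+1/ε₂−1 = 6.407.
Solve for T_s⁴: T_s⁴ = (D₂·T₁⁴ + D₁·T₂⁴)/(D₁+D₂) = 1.239×10¹⁰ K⁴.

T_s ≈ 334 K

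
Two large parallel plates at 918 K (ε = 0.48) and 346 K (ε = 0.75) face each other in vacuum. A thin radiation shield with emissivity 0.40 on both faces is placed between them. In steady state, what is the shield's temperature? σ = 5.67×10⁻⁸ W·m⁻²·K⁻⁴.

T_s ≈ 753 K

In steady state the net flux on the hot side equals that on the cold side.
σ(T₁⁴−T_s⁴)/D₁ = σ(T_s⁴−T₂⁴)/D₂, with D₁ = 1/ε₁+1/ε_s−1 = 3.583, D₂ = 1/ε_s+1/ε₂−1 = 2.833.
Solve for T_s⁴: T_s⁴ = (D₂·T₁⁴ + D₁·T₂⁴)/(D₁+D₂) = 3.216×10¹¹ K⁴.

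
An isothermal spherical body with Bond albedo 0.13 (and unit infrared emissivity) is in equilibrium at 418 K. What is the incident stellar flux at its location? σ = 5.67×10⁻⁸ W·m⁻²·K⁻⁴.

S ≈ 7960 W/m²

(1−a)S·πr² = σ·4πr²·T⁴ ⇒ S = 4σT⁴/(1−a).
S = 4·5.67×10⁻⁸·3.053×10¹⁰/0.870.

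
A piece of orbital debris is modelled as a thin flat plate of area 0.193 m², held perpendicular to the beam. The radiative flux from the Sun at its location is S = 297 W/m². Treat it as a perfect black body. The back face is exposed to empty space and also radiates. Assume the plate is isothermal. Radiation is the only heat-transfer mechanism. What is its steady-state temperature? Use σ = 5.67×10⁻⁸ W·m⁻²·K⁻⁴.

At equilibrium, absorbed power = emitted power.
Absorbing cross-section = A = 0.1930 m²; emitting surface = 2A = 0.3860 m² (ratio 2).
S·A_cross = εσ·A_surf·T⁴  ⇒  T⁴ = S/(2σ).
T⁴ = 1.00·297/(2·5.67×10⁻⁸) = 2.619×10⁹ K⁴.
T = (2.619×10⁹)^(1/4).

T ≈ 226 K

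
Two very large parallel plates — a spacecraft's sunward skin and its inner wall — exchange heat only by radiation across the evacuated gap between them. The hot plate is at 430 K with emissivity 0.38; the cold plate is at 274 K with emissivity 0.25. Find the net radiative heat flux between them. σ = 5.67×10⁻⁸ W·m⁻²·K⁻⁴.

For two infinite grey parallel plates, q = σ(T₁⁴ − T₂⁴)/(1/ε₁ + 1/ε₂ − 1).
T₁⁴ − T₂⁴ = 3.419×10¹⁰ − 5.636×10⁹ = 2.855×10¹⁰ K⁴.
1/ε₁ + 1/ε₂ − 1 = 2.632 + 4.000 − 1 = 5.632.
q = 5.67×10⁻⁸ × 2.855×10¹⁰ / 5.632.

q ≈ 287 W/m²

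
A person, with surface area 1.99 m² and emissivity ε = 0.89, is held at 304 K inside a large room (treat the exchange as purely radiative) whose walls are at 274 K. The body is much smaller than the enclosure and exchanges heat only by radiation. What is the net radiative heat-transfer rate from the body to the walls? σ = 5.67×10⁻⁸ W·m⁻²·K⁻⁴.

For a small grey body in a large enclosure: P_net = εσA(T_body⁴ − T_wall⁴).
A = 1.99 m²; T_body⁴ − T_wall⁴ = 8.541×10⁹ − 5.636×10⁹ = 2.904×10⁹ K⁴.
|P_net| = 0.89·5.67×10⁻⁸·1.990·2.904×10⁹.

P_net ≈ 292 W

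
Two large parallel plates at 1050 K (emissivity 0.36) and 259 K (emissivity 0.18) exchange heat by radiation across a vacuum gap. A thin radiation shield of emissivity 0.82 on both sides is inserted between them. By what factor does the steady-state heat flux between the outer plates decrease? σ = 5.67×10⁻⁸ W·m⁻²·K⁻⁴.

Without shield: q₀ = σΔ(T⁴)/(1/ε₁+1/ε₂−1) with denominator 7.333.
With shield the two gaps are in series; the resistances add: (1/ε₁+1/ε_s−1)+(1/ε_s+1/ε₂−1) = 2.997+5.775 = 8.772.
Heat-flux ratio q₀/q = 8.772/7.333.

factor ≈ 1.20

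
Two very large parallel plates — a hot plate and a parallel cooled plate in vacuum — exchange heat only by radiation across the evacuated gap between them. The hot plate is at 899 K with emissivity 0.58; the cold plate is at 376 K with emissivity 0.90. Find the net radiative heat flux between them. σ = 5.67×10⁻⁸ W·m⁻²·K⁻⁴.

For two infinite grey parallel plates, q = σ(T₁⁴ − T₂⁴)/(1/ε₁ + 1/ε₂ − 1).
T₁⁴ − T₂⁴ = 6.532×10¹¹ − 1.999×10¹⁰ = 6.332×10¹¹ K⁴.
1/ε₁ + 1/ε₂ − 1 = 1.724 + 1.111 − 1 = 1.835.
q = 5.67×10⁻⁸ × 6.332×10¹¹ / 1.835.

q ≈ 19600 W/m²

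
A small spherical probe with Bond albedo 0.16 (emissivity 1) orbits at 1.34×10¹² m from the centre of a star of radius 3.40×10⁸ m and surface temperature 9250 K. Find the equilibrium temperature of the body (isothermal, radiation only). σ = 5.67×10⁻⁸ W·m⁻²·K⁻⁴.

T ≈ 99.7 K

The star's surface emits σT_*⁴; at distance d the flux is S = σT_*⁴(R_*/d)².
S = 5.67×10⁻⁸·(9250)⁴·(3.40×10⁸/1.34×10¹²)² = 26.72 W/m².
For an isothermal sphere T⁴ = (1−a)S/(4σ) = 9.898×10⁷ K⁴.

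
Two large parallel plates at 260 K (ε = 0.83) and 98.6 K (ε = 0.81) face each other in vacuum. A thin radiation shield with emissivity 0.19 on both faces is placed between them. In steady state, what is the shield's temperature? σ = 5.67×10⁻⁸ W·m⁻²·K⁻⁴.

In steady state the net flux on the hot side equals that on the cold side.
σ(T₁⁴−T_s⁴)/D₁ = σ(T_s⁴−T₂⁴)/D₂, with D₁ = 1/ε₁+1/ε_s−1 = 5.468, D₂ = 1/ε_s+1/ε₂−1 = 5.498.
Solve for T_s⁴: T_s⁴ = (D₂·T₁⁴ + D₁·T₂⁴)/(D₁+D₂) = 2.338×10⁹ K⁴.

T_s ≈ 220 K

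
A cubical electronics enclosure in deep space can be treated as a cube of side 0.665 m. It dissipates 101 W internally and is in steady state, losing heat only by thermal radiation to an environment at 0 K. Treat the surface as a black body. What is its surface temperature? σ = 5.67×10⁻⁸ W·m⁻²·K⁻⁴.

T ≈ 161 K

Steady state: internal power = radiated power, P = εσA T⁴.
Radiating area A = 6L² = 2.653 m².
T⁴ = P/(εσA) = 101/(1.0·5.67×10⁻⁸·2.653) = 6.713×10⁸ K⁴.
T = (6.713×10⁸)^(1/4).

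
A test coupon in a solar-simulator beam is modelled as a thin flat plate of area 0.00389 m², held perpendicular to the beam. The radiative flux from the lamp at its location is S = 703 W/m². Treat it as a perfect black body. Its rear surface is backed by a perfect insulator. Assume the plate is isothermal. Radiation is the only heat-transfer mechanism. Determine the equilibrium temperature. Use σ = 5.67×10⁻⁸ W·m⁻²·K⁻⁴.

T ≈ 334 K

At equilibrium, absorbed power = emitted power.
Absorbing cross-section = A = 0.003890 m²; emitting surface = A = 0.003890 m² (ratio 1).
S·A_cross = εσ·A_surf·T⁴  ⇒  T⁴ = S/(1σ).
T⁴ = 1.00·703/(1·5.67×10⁻⁸) = 1.240×10¹⁰ K⁴.
T = (1.240×10¹⁰)^(1/4).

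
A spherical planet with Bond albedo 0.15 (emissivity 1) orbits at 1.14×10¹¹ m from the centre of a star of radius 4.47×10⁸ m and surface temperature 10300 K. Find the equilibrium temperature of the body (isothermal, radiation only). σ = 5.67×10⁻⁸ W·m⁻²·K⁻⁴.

T ≈ 438 K

The star's surface emits σT_*⁴; at distance d the flux is S = σT_*⁴(R_*/d)².
S = 5.67×10⁻⁸·(10300)⁴·(4.47×10⁸/1.14×10¹¹)² = 9812 W/m².
For an isothermal sphere T⁴ = (1−a)S/(4σ) = 3.677×10¹⁰ K⁴.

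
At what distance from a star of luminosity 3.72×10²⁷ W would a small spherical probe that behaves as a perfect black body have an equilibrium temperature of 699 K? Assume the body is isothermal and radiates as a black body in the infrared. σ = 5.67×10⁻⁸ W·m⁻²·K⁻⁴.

For an isothermal black-emitting sphere, (1−a)S·πr² = σ·4πr²·T⁴ ⇒ S = 4σT⁴/(1−a).
S = 4·5.67×10⁻⁸·(699)⁴/1.00 = 54140 W/m².
Flux falls as S = L/(4πd²), so d = √(L/(4πS)) = √(3.72×10²⁷/(4π·54140)).

d ≈ 7.39×10¹⁰ m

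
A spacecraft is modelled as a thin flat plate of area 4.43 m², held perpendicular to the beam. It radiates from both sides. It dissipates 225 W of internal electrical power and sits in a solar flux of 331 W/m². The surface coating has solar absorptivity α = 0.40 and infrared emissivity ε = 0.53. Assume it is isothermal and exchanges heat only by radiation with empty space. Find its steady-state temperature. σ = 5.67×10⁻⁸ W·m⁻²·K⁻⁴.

At steady state, absorbed solar power + internal power = radiated power.
Absorbed: α·S·A_cross = 0.40·331·4.430 = 586.5 W (cross-section A).
Total input = 586.5 + 225 = 811.5 W.
Radiated: εσ·A_surf·T⁴ with A_surf = 2A = 8.860 m².
T⁴ = 811.5/(0.53·5.67×10⁻⁸·8.860) = 3.048×10⁹ K⁴.

T ≈ 235 K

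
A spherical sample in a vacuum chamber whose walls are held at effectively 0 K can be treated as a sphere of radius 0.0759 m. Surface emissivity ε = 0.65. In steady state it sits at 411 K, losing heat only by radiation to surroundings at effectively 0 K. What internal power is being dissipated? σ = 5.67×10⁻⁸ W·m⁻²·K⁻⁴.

Steady state: P = εσA T⁴.
A = 4πr² = 0.07239 m²; T⁴ = (411)⁴ = 2.853×10¹⁰ K⁴.
P = 0.65 × 5.67×10⁻⁸ × 0.07239 × 2.853×10¹⁰.

P ≈ 76.1 W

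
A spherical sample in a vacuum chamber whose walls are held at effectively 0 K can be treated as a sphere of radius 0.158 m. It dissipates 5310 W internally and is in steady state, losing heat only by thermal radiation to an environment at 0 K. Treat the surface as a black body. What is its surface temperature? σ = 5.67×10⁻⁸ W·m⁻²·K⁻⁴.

T ≈ 739 K

Steady state: internal power = radiated power, P = εσA T⁴.
Radiating area A = 4πr² = 0.3137 m².
T⁴ = P/(εσA) = 5310/(1.0·5.67×10⁻⁸·0.3137) = 2.985×10¹¹ K⁴.
T = (2.985×10¹¹)^(1/4).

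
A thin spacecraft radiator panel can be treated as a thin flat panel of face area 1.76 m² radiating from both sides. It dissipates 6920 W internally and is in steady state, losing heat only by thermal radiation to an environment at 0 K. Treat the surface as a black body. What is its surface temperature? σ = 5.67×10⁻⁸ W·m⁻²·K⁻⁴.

Steady state: internal power = radiated power, P = εσA T⁴.
Radiating area A = 2·1.76 = 3.520 m².
T⁴ = P/(εσA) = 6920/(1.0·5.67×10⁻⁸·3.520) = 3.467×10¹⁰ K⁴.
T = (3.467×10¹⁰)^(1/4).

T ≈ 432 K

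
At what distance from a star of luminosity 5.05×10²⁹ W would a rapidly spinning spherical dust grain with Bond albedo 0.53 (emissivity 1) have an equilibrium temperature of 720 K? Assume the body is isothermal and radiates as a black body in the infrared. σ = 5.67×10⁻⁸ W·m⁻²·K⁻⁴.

d ≈ 5.57×10¹¹ m

For an isothermal black-emitting sphere, (1−a)S·πr² = σ·4πr²·T⁴ ⇒ S = 4σT⁴/(1−a).
S = 4·5.67×10⁻⁸·(720)⁴/0.470 = 1.297×10⁵ W/m².
Flux falls as S = L/(4πd²), so d = √(L/(4πS)) = √(5.05×10²⁹/(4π·1.297×10⁵)).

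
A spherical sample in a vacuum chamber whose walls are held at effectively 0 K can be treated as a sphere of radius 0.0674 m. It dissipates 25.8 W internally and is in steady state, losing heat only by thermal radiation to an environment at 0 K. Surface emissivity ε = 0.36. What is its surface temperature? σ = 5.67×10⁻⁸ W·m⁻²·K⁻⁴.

Steady state: internal power = radiated power, P = εσA T⁴.
Radiating area A = 4πr² = 0.05709 m².
T⁴ = P/(εσA) = 25.8/(0.36·5.67×10⁻⁸·0.05709) = 2.214×10¹⁰ K⁴.
T = (2.214×10¹⁰)^(1/4).

T ≈ 386 K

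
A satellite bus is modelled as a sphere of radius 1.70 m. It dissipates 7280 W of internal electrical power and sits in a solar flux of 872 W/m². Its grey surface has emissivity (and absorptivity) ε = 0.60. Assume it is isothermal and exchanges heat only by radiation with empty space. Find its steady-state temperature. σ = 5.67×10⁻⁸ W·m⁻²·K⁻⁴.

At steady state, absorbed solar power + internal power = radiated power.
Absorbed: α·S·A_cross = 0.60·872·9.079 = 4750 W (cross-section πr²).
Total input = 4750 + 7280 = 12030 W.
Radiated: εσ·A_surf·T⁴ with A_surf = 4πr² = 36.32 m².
T⁴ = 12030/(0.60·5.67×10⁻⁸·36.32) = 9.737×10⁹ K⁴.

T ≈ 314 K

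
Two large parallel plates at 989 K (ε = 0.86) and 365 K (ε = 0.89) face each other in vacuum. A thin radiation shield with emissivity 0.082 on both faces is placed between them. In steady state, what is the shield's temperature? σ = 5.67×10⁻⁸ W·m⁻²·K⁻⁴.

T_s ≈ 835 K

In steady state the net flux on the hot side equals that on the cold side.
σ(T₁⁴−T_s⁴)/D₁ = σ(T_s⁴−T₂⁴)/D₂, with D₁ = 1/ε₁+1/ε_s−1 = 12.36, D₂ = 1/ε_s+1/ε₂−1 = 12.32.
Solve for T_s⁴: T_s⁴ = (D₂·T₁⁴ + D₁·T₂⁴)/(D₁+D₂) = 4.865×10¹¹ K⁴.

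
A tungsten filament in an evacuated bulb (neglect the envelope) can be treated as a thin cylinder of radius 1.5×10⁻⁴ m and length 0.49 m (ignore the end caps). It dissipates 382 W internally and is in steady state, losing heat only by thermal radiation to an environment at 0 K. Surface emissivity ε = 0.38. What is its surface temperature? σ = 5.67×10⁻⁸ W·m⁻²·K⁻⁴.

T ≈ 2490 K

Steady state: internal power = radiated power, P = εσA T⁴.
Radiating area A = 2πrL = 4.618×10⁻⁴ m².
T⁴ = P/(εσA) = 382/(0.38·5.67×10⁻⁸·4.618×10⁻⁴) = 3.839×10¹³ K⁴.
T = (3.839×10¹³)^(1/4).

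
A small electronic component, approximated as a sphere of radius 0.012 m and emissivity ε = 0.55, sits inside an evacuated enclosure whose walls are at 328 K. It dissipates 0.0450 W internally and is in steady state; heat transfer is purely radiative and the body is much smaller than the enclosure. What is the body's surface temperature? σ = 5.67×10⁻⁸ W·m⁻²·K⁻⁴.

T ≈ 334 K

For a small grey body in a large enclosure, net radiated power = εσA(T⁴ − T_w⁴).
Steady state: P = εσA(T⁴ − T_w⁴) with A = 4πr² = 0.001810 m².
T⁴ = P/(εσA) + T_w⁴ = 0.0450/(0.55·5.67×10⁻⁸·0.001810) + (328)⁴
    = 7.974×10⁸ + 1.157×10¹⁰ = 1.237×10¹⁰ K⁴.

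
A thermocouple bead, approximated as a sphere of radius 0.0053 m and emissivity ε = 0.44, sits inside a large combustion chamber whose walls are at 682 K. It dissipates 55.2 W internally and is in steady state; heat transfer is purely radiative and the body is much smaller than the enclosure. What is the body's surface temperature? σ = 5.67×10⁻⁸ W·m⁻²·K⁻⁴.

T ≈ 1600 K

For a small grey body in a large enclosure, net radiated power = εσA(T⁴ − T_w⁴).
Steady state: P = εσA(T⁴ − T_w⁴) with A = 4πr² = 3.530×10⁻⁴ m².
T⁴ = P/(εσA) + T_w⁴ = 55.2/(0.44·5.67×10⁻⁸·3.530×10⁻⁴) + (682)⁴
    = 6.268×10¹² + 2.163×10¹¹ = 6.485×10¹² K⁴.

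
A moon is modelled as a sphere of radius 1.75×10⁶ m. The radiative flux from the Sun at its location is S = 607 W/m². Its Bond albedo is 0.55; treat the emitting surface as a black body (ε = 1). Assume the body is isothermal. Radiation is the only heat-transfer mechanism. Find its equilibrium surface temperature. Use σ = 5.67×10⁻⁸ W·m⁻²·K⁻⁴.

T ≈ 186 K

At equilibrium, absorbed power = emitted power.
Absorbing cross-section = πr² = 9.621×10¹² m²; emitting surface = 4πr² = 3.848×10¹³ m² (ratio 4).
(1−a)S·A_cross = εσ·A_surf·T⁴  ⇒  T⁴ = (1−a)S/(4σ).
T⁴ = 0.450·607/(4·5.67×10⁻⁸) = 1.204×10⁹ K⁴.
T = (1.204×10⁹)^(1/4).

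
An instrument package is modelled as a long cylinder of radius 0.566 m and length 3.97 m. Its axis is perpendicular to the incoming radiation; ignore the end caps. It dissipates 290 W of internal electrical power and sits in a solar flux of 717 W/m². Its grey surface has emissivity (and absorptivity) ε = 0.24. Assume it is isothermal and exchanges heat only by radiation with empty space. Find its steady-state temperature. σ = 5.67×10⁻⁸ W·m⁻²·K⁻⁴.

At steady state, absorbed solar power + internal power = radiated power.
Absorbed: α·S·A_cross = 0.24·717·4.494 = 773.3 W (cross-section 2rL).
Total input = 773.3 + 290 = 1063 W.
Radiated: εσ·A_surf·T⁴ with A_surf = 2πrL = 14.12 m².
T⁴ = 1063/(0.24·5.67×10⁻⁸·14.12) = 5.535×10⁹ K⁴.

T ≈ 273 K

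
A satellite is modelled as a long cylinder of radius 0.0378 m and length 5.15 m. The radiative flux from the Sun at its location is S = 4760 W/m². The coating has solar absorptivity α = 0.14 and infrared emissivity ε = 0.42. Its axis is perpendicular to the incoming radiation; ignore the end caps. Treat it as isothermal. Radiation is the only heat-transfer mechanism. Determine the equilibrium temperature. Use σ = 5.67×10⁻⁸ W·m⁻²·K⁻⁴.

T ≈ 307 K

At equilibrium, absorbed power = emitted power.
Absorbing cross-section = 2rL = 0.3893 m²; emitting surface = 2πrL = 1.223 m² (ratio π).
αS·A_cross = εσ·A_surf·T⁴  ⇒  T⁴ = αS/(ε·πσ).
T⁴ = 0.140·4760/(0.42·π·5.67×10⁻⁸) = 8.907×10⁹ K⁴.
T = (8.907×10⁹)^(1/4).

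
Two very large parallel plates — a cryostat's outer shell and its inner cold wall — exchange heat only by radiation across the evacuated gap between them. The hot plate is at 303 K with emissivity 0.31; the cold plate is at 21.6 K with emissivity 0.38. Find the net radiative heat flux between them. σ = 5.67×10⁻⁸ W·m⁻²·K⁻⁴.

For two infinite grey parallel plates, q = σ(T₁⁴ − T₂⁴)/(1/ε₁ + 1/ε₂ − 1).
T₁⁴ − T₂⁴ = 8.429×10⁹ − 2.177×10⁵ = 8.429×10⁹ K⁴.
1/ε₁ + 1/ε₂ − 1 = 3.226 + 2.632 − 1 = 4.857.
q = 5.67×10⁻⁸ × 8.429×10⁹ / 4.857.

q ≈ 98.4 W/m²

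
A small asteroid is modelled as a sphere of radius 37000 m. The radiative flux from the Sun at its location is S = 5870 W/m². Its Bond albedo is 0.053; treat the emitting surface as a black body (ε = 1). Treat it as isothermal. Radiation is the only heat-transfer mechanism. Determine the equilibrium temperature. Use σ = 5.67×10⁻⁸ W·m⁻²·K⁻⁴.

At equilibrium, absorbed power = emitted power.
Absorbing cross-section = πr² = 4.301×10⁹ m²; emitting surface = 4πr² = 1.720×10¹⁰ m² (ratio 4).
(1−a)S·A_cross = εσ·A_surf·T⁴  ⇒  T⁴ = (1−a)S/(4σ).
T⁴ = 0.947·5870/(4·5.67×10⁻⁸) = 2.451×10¹⁰ K⁴.
T = (2.451×10¹⁰)^(1/4).

T ≈ 396 K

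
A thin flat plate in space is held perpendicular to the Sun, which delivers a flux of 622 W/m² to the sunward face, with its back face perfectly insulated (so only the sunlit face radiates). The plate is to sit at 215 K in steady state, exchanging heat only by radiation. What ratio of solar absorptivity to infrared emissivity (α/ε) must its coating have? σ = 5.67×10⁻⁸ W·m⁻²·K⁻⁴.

Balance: αS·A = εσ·1A·T⁴ ⇒ α/ε = σT⁴/S.
α/ε = 5.67×10⁻⁸·(215)⁴/622 = 5.67×10⁻⁸·2.137×10⁹/622.

α/ε ≈ 0.195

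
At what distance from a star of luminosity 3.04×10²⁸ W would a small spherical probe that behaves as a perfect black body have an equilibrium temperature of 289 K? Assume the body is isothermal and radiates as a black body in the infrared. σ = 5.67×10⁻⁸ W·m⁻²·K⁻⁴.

d ≈ 1.24×10¹² m

For an isothermal black-emitting sphere, (1−a)S·πr² = σ·4πr²·T⁴ ⇒ S = 4σT⁴/(1−a).
S = 4·5.67×10⁻⁸·(289)⁴/1.00 = 1582 W/m².
Flux falls as S = L/(4πd²), so d = √(L/(4πS)) = √(3.04×10²⁸/(4π·1582)).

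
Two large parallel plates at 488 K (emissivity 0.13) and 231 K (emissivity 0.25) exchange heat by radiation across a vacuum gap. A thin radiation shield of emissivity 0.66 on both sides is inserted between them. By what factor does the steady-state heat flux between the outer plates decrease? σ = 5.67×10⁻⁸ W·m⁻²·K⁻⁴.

factor ≈ 1.19

Without shield: q₀ = σΔ(T⁴)/(1/ε₁+1/ε₂−1) with denominator 10.69.
With shield the two gaps are in series; the resistances add: (1/ε₁+1/ε_s−1)+(1/ε_s+1/ε₂−1) = 8.207+4.515 = 12.72.
Heat-flux ratio q₀/q = 12.72/10.69.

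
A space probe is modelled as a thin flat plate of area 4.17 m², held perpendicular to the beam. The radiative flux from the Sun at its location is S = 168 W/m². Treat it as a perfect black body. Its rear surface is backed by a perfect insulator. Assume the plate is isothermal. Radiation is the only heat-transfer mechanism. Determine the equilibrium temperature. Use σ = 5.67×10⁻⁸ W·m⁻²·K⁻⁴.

T ≈ 233 K

At equilibrium, absorbed power = emitted power.
Absorbing cross-section = A = 4.170 m²; emitting surface = A = 4.170 m² (ratio 1).
S·A_cross = εσ·A_surf·T⁴  ⇒  T⁴ = S/(1σ).
T⁴ = 1.00·168/(1·5.67×10⁻⁸) = 2.963×10⁹ K⁴.
T = (2.963×10⁹)^(1/4).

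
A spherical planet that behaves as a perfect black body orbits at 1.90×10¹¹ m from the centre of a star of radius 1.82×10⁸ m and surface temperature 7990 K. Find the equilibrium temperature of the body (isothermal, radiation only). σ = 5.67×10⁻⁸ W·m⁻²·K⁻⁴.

T ≈ 175 K

The star's surface emits σT_*⁴; at distance d the flux is S = σT_*⁴(R_*/d)².
S = 5.67×10⁻⁸·(7990)⁴·(1.82×10⁸/1.90×10¹¹)² = 212.0 W/m².
For an isothermal sphere T⁴ = (1−a)S/(4σ) = 9.349×10⁸ K⁴.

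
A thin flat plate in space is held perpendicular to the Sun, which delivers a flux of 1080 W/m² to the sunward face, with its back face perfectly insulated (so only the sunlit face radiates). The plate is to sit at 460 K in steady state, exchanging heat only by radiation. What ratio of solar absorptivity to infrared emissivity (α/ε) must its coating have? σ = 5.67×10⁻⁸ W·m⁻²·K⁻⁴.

α/ε ≈ 2.35

Balance: αS·A = εσ·1A·T⁴ ⇒ α/ε = σT⁴/S.
α/ε = 5.67×10⁻⁸·(460)⁴/1080 = 5.67×10⁻⁸·4.477×10¹⁰/1080.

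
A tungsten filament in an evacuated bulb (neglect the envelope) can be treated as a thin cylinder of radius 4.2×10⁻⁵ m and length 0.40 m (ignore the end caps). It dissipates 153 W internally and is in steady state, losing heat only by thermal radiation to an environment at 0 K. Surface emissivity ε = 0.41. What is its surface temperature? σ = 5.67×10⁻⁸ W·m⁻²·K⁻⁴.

Steady state: internal power = radiated power, P = εσA T⁴.
Radiating area A = 2πrL = 1.056×10⁻⁴ m².
T⁴ = P/(εσA) = 153/(0.41·5.67×10⁻⁸·1.056×10⁻⁴) = 6.235×10¹³ K⁴.
T = (6.235×10¹³)^(1/4).

T ≈ 2810 K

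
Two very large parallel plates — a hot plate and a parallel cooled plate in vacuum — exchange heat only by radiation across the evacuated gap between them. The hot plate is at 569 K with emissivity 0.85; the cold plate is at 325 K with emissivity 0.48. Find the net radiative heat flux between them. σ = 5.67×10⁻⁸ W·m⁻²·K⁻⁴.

q ≈ 2350 W/m²

For two infinite grey parallel plates, q = σ(T₁⁴ − T₂⁴)/(1/ε₁ + 1/ε₂ − 1).
T₁⁴ − T₂⁴ = 1.048×10¹¹ − 1.116×10¹⁰ = 9.366×10¹⁰ K⁴.
1/ε₁ + 1/ε₂ − 1 = 1.176 + 2.083 − 1 = 2.260.
q = 5.67×10⁻⁸ × 9.366×10¹⁰ / 2.260.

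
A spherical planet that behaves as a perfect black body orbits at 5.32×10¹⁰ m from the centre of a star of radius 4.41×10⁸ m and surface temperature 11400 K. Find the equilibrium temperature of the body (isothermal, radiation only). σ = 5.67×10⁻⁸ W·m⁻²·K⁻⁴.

T ≈ 734 K

The star's surface emits σT_*⁴; at distance d the flux is S = σT_*⁴(R_*/d)².
S = 5.67×10⁻⁸·(11400)⁴·(4.41×10⁸/5.32×10¹⁰)² = 65800 W/m².
For an isothermal sphere T⁴ = (1−a)S/(4σ) = 2.901×10¹¹ K⁴.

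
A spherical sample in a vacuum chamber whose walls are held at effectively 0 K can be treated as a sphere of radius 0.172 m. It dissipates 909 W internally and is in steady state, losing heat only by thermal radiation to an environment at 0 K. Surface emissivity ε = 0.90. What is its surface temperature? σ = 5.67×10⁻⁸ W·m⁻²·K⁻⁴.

Steady state: internal power = radiated power, P = εσA T⁴.
Radiating area A = 4πr² = 0.3718 m².
T⁴ = P/(εσA) = 909/(0.90·5.67×10⁻⁸·0.3718) = 4.792×10¹⁰ K⁴.
T = (4.792×10¹⁰)^(1/4).

T ≈ 468 K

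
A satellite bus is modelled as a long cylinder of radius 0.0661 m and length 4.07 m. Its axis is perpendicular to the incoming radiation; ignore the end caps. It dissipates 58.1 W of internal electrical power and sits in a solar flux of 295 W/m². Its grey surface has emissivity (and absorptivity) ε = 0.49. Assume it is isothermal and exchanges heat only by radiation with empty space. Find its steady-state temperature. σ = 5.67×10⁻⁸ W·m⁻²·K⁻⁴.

At steady state, absorbed solar power + internal power = radiated power.
Absorbed: α·S·A_cross = 0.49·295·0.5381 = 77.78 W (cross-section 2rL).
Total input = 77.78 + 58.1 = 135.9 W.
Radiated: εσ·A_surf·T⁴ with A_surf = 2πrL = 1.690 m².
T⁴ = 135.9/(0.49·5.67×10⁻⁸·1.690) = 2.893×10⁹ K⁴.

T ≈ 232 K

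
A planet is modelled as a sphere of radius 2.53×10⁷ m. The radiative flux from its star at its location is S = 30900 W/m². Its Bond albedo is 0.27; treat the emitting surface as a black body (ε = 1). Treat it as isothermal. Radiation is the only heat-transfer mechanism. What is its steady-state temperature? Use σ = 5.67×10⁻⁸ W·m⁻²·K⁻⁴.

At equilibrium, absorbed power = emitted power.
Absorbing cross-section = πr² = 2.011×10¹⁵ m²; emitting surface = 4πr² = 8.044×10¹⁵ m² (ratio 4).
(1−a)S·A_cross = εσ·A_surf·T⁴  ⇒  T⁴ = (1−a)S/(4σ).
T⁴ = 0.730·30900/(4·5.67×10⁻⁸) = 9.946×10¹⁰ K⁴.
T = (9.946×10¹⁰)^(1/4).

T ≈ 562 K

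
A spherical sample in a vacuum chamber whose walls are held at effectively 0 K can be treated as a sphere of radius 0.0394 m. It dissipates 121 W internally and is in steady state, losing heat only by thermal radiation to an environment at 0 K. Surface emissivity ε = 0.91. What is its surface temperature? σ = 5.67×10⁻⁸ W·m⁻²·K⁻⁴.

T ≈ 589 K

Steady state: internal power = radiated power, P = εσA T⁴.
Radiating area A = 4πr² = 0.01951 m².
T⁴ = P/(εσA) = 121/(0.91·5.67×10⁻⁸·0.01951) = 1.202×10¹¹ K⁴.
T = (1.202×10¹¹)^(1/4).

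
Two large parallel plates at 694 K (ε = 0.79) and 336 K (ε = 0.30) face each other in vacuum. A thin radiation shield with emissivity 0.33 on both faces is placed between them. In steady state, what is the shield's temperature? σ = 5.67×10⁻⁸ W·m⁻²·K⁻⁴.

In steady state the net flux on the hot side equals that on the cold side.
σ(T₁⁴−T_s⁴)/D₁ = σ(T_s⁴−T₂⁴)/D₂, with D₁ = 1/ε₁+1/ε_s−1 = 3.296, D₂ = 1/ε_s+1/ε₂−1 = 5.364.
Solve for T_s⁴: T_s⁴ = (D₂·T₁⁴ + D₁·T₂⁴)/(D₁+D₂) = 1.485×10¹¹ K⁴.

T_s ≈ 621 K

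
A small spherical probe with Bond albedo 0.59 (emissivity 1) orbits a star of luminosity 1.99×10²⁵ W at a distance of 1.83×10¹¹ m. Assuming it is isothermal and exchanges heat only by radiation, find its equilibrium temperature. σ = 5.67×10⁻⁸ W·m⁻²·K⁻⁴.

T ≈ 96.2 K

First find the stellar flux at distance d: S = L/(4πd²) = 1.99×10²⁵/(4π·(1.83×10¹¹)²) = 47.29 W/m².
For an isothermal sphere, absorbed (1−a)S·πr² = emitted σ·4πr²·T⁴, so T⁴ = (1−a)S/(4σ).
T⁴ = 0.410·47.29/(4·5.67×10⁻⁸) = 8.548×10⁷ K⁴.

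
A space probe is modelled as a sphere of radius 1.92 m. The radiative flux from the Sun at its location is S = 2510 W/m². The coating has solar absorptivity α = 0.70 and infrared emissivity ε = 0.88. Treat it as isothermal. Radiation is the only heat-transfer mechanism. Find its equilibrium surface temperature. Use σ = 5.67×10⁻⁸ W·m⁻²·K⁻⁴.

At equilibrium, absorbed power = emitted power.
Absorbing cross-section = πr² = 11.58 m²; emitting surface = 4πr² = 46.32 m² (ratio 4).
αS·A_cross = εσ·A_surf·T⁴  ⇒  T⁴ = αS/(ε·4σ).
T⁴ = 0.700·2510/(0.88·4·5.67×10⁻⁸) = 8.803×10⁹ K⁴.
T = (8.803×10⁹)^(1/4).

T ≈ 306 K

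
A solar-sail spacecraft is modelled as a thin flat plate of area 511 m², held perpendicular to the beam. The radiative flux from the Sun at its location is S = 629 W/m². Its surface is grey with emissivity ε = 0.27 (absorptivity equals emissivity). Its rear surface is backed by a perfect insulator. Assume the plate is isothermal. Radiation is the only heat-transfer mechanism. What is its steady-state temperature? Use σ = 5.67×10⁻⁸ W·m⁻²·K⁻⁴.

At equilibrium, absorbed power = emitted power.
Absorbing cross-section = A = 511.0 m²; emitting surface = A = 511.0 m² (ratio 1).
εS·A_cross = εσ·A_surf·T⁴  ⇒  T⁴ = S/(1σ)   (ε cancels).
T⁴ = 629/(1·5.67×10⁻⁸) = 1.109×10¹⁰ K⁴.
T = (1.109×10¹⁰)^(1/4).

T ≈ 325 K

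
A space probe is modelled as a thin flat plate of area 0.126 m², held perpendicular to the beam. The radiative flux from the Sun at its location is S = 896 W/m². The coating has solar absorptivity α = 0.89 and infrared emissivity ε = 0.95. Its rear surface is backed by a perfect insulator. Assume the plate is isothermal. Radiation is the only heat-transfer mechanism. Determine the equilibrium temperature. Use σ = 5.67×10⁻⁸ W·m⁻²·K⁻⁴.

T ≈ 349 K

At equilibrium, absorbed power = emitted power.
Absorbing cross-section = A = 0.1260 m²; emitting surface = A = 0.1260 m² (ratio 1).
αS·A_cross = εσ·A_surf·T⁴  ⇒  T⁴ = αS/(ε·1σ).
T⁴ = 0.890·896/(0.95·1·5.67×10⁻⁸) = 1.480×10¹⁰ K⁴.
T = (1.480×10¹⁰)^(1/4).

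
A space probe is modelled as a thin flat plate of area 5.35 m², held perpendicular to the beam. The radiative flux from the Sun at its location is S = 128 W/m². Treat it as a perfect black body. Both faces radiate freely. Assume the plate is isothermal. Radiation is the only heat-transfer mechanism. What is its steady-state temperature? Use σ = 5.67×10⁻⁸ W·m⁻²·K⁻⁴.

T ≈ 183 K

At equilibrium, absorbed power = emitted power.
Absorbing cross-section = A = 5.350 m²; emitting surface = 2A = 10.70 m² (ratio 2).
S·A_cross = εσ·A_surf·T⁴  ⇒  T⁴ = S/(2σ).
T⁴ = 1.00·128/(2·5.67×10⁻⁸) = 1.129×10⁹ K⁴.
T = (1.129×10⁹)^(1/4).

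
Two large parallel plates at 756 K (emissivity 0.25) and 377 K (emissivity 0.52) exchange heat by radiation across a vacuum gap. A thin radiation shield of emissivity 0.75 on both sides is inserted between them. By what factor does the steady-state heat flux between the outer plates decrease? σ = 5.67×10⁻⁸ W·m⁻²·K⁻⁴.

Without shield: q₀ = σΔ(T⁴)/(1/ε₁+1/ε₂−1) with denominator 4.923.
With shield the two gaps are in series; the resistances add: (1/ε₁+1/ε_s−1)+(1/ε_s+1/ε₂−1) = 4.333+2.256 = 6.590.
Heat-flux ratio q₀/q = 6.590/4.923.

factor ≈ 1.34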